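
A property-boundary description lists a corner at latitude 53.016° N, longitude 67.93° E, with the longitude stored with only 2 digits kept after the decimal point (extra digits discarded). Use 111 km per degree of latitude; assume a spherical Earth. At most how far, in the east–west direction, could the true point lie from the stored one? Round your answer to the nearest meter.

668 meters

Truncating at 2 decimal places can drop up to a full unit in the last place, so the longitude may be off by as much as 0.01°.
Parallels shrink by cos φ, so at 53.016° a degree of longitude is 111000 × 0.6016 ≈ 66776.7 m.
East–west error: 0.01° × 66776.7 m/° ≈ 667.767 m.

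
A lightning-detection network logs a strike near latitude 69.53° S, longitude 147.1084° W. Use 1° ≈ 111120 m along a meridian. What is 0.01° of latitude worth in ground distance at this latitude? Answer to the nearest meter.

0.01° × 111120 m/° = 1111.2 m.

1111 meters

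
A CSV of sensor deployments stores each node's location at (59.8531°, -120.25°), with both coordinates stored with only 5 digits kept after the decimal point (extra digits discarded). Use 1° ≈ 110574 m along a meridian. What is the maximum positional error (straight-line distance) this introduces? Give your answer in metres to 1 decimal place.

1.2 metres

Truncating at 5 decimal places can drop up to a full unit in the last place, so each coordinate may be off by as much as 1e-05°.
North–south component: 1e-05° × 110574 = 1.10574 m.
East–west component at 59.8531°: 1e-05° × 110574 × cos 59.8531° ≈ 1e-05 × 55532.3 ≈ 0.555323 m.
Worst case both components are at the extreme and orthogonal: √(1.10574² + 0.555323²) ≈ 1.23735 m.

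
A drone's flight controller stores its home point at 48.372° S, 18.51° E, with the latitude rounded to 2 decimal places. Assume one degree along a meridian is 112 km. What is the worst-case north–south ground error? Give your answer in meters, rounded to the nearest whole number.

560 meters

Rounding to 2 decimal places leaves the latitude within ±0.005° of the true value.
Along the meridian that is 0.005° × 112000 m/° = 560 m.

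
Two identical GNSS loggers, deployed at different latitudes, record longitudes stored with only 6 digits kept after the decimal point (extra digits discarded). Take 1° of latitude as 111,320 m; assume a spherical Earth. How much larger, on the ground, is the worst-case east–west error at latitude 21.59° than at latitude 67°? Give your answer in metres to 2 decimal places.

0.06 metres

Truncating at 6 decimal places can drop up to a full unit in the last place, so the longitude may be off by as much as 1e-06°.
Error at 21.59° = 1e-06° × 111320 × cos 21.59° ≈ 0.11132 × 0.9298 = 0.10351 m.
Error at 67° = 1e-06° × 111320 × cos 67° ≈ 0.11132 × 0.3907 = 0.043496 m.
Difference: 0.10351 − 0.043496 = 0.060014 m.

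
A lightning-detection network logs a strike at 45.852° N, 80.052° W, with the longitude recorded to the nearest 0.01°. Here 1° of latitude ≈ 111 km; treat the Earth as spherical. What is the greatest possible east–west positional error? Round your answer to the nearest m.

387 m

Rounding to 2 decimal places leaves the longitude within ±0.005° of the true value.
At latitude 45.852° a degree of longitude spans 111000 m × cos 45.852° = 111000 × 0.6965 ≈ 77313.1 m.
Maximum E–W displacement: 0.005 × 77313.1 = 386.565 m.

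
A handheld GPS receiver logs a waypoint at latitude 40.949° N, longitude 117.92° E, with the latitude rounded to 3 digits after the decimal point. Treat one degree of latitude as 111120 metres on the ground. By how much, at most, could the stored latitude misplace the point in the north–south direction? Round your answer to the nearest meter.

Rounding to 3 decimal places leaves the latitude within ±0.0005° of the true value.
North–south distance: 0.0005° × 111120 m/° = 55.56 m.

56 meters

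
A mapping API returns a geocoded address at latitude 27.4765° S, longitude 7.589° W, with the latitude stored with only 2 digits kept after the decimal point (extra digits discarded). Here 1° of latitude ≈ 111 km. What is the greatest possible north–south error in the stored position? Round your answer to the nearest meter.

1110 meters

Truncating at 2 decimal places can drop up to a full unit in the last place, so the latitude may be off by as much as 0.01°.
So the N–S error is at most 0.01 × 111000 = 1110 m.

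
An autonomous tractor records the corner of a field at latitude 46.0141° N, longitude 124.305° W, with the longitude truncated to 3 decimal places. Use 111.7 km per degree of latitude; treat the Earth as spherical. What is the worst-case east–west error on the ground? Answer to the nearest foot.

Truncating at 3 decimal places can drop up to a full unit in the last place, so the longitude may be off by as much as 0.001°.
At latitude 46.0141° a degree of longitude spans 111700 m × cos 46.0141° = 111700 × 0.6945 ≈ 77573.6 m.
East–west error: 0.001° × 77573.6 m/° ≈ 77.5736 m.
Converting: 77.5736 m × 3.2808 ft/m ≈ 254.51 ft.

255 feet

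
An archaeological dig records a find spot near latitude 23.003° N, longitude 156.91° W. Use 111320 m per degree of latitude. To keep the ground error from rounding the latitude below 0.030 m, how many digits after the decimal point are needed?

One degree of latitude covers 111320 m.
N decimal places → at most half a unit in the last place, 0.5 × 10⁻ᴺ° = 111320/2 × 10⁻ᴺ m.
Setting 55660 × 10⁻ᴺ ≤ 0.030 gives 10ᴺ ≥ 1.855e+06, i.e. N ≥ 6.27.
N = 6 would give 0.0557 m (too coarse); N = 7 gives 0.00557 m ≤ 0.030 m.

7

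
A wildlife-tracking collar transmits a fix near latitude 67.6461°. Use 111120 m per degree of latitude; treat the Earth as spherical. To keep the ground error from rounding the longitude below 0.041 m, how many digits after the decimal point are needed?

6

At 67.6461° one degree of longitude covers 111120 × cos 67.6461° ≈ 111120 × 0.3803 ≈ 42261.9 m.
N decimal places → at most half a unit in the last place, 0.5 × 10⁻ᴺ° = 42261.9/2 × 10⁻ᴺ m.
Setting 21130.9 × 10⁻ᴺ ≤ 0.041 gives 10ᴺ ≥ 5.154e+05, i.e. N ≥ 5.71.
At 5 places the error can reach 0.211 m, but 6 places keeps it to 0.0211 m.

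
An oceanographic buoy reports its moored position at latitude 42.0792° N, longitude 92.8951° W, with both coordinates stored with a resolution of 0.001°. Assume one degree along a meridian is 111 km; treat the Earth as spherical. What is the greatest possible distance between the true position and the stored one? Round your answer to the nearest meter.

With a 0.001° grid the true value lies within half a step, ±0.001°/2 = ±0.0005°, of the stored one.
North–south component: 0.0005° × 111000 = 55.5 m.
East–west component at 42.0792°: 0.0005° × 111000 × cos 42.0792° ≈ 0.0005 × 82386.3 ≈ 41.1932 m.
The two errors are perpendicular, so the maximum displacement is √(55.5² + 41.1932²) ≈ 69.1168 m.

69 meters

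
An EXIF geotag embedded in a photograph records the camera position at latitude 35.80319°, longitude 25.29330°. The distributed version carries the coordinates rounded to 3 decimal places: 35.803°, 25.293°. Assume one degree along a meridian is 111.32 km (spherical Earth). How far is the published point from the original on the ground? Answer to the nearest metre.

34 metres

The latitude changed by +0.00019° and the longitude by +0.00030°.
N–S: 0.00019° × 111320 m/° = 21.1508 m.
East–west at this latitude: 0.00030° × 111320 × cos 35.803° ≈ 0.00030 × 90284.2 = 27.0853 m.
Combined displacement = (21.1508² + 27.0853²)^½ ≈ 34.3652 m.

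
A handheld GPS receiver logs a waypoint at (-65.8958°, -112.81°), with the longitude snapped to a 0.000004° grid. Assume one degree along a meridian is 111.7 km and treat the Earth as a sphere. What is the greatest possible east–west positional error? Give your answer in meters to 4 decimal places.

0.0912 meters

With a 0.000004° grid the true value lies within half a step, ±0.000004°/2 = ±2e-06°, of the stored one.
At latitude 65.8958° a degree of longitude spans 111700 m × cos 65.8958° = 111700 × 0.4084 ≈ 45618 m.
East–west error: 2e-06° × 45618 m/° ≈ 0.091236 m.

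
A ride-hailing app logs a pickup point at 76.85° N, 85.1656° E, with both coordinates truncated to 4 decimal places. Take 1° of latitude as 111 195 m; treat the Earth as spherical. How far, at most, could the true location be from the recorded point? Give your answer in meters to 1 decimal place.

Truncating at 4 decimal places can drop up to a full unit in the last place, so each coordinate may be off by as much as 0.0001°.
N–S: 0.0001° × 111195 m/° = 11.1195 m.
E–W at 76.85°: 0.0001° × 111195 × cos 76.85° = 0.0001 × 111195 × 0.2275 ≈ 2.5297 m.
Combining orthogonally: (11.1195² + 2.5297²)^½ ≈ 11.4036 m.

11.4 meters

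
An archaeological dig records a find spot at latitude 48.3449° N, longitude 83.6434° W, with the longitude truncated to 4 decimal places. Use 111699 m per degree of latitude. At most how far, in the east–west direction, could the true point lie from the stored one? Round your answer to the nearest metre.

7 metres

Truncating at 4 decimal places can drop up to a full unit in the last place, so the longitude may be off by as much as 0.0001°.
Parallels shrink by cos φ, so at 48.3449° a degree of longitude is 111699 × 0.6646 ≈ 74240.2 m.
So at most 0.0001° × 74240.2 ≈ 7.42402 m east–west.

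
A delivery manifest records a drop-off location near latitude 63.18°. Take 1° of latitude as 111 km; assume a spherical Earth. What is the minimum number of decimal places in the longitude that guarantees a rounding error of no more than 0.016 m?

At 63.18° one degree of longitude covers 111000 × cos 63.18° ≈ 111000 × 0.4512 ≈ 50082 m.
N decimal places → at most half a unit in the last place, 0.5 × 10⁻ᴺ° = 50082/2 × 10⁻ᴺ m.
Setting 25041 × 10⁻ᴺ ≤ 0.016 gives 10ᴺ ≥ 1.565e+06, i.e. N ≥ 6.19.
At 6 places the error can reach 0.025 m, but 7 places keeps it to 0.0025 m.

7 decimal places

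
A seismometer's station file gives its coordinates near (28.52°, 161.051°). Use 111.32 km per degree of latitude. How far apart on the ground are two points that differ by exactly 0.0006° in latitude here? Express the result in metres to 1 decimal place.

66.8 metres

0.0006° × 111320 m/° = 66.792 m.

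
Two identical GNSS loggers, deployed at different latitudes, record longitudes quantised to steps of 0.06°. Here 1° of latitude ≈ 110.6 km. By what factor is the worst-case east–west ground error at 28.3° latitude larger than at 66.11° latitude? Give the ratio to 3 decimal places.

With a 0.06° grid the true value lies within half a step, ±0.06°/2 = ±0.03°, of the stored one.
At 28.3°: 0.03° × 110600 × cos 28.3° = 0.03 × 110600 × 0.8805 ≈ 2921.4 m.
At 66.11°: 0.03° × 110600 × cos 66.11° = 0.03 × 110600 × 0.4050 ≈ 1343.7 m.
Ratio: 2921.4 / 1343.7 = cos 28.3° / cos 66.11° ≈ 2.1741.

2.174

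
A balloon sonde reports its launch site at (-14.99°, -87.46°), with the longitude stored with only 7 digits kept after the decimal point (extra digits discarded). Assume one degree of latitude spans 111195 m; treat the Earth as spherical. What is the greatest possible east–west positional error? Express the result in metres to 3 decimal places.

0.011 metres

Truncating at 7 decimal places can drop up to a full unit in the last place, so the longitude may be off by as much as 1e-07°.
At latitude 14.99° a degree of longitude spans 111195 m × cos 14.99° = 111195 × 0.9660 ≈ 107411 m.
So at most 1e-07° × 107411 ≈ 0.0107411 m east–west.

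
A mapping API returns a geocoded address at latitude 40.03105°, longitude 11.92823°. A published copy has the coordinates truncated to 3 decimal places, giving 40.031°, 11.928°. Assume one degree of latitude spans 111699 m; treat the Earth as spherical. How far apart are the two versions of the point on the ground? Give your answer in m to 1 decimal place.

The latitude changed by +0.00005° and the longitude by +0.00023°.
N–S: 0.00005° × 111699 m/° = 5.58495 m.
E–W at 40.031°: 0.00023° × 111699 × cos 40.031° = 0.00023 × 111699 × 0.7657 ≈ 19.6713 m.
Hypotenuse of the two orthogonal shifts: √(5.58495² + 19.6713²) = 20.4488 m.

20.4 m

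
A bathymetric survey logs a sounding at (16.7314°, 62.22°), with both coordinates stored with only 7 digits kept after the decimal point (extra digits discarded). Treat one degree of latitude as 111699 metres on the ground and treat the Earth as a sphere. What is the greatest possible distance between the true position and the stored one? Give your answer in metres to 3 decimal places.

Truncating at 7 decimal places can drop up to a full unit in the last place, so each coordinate may be off by as much as 1e-07°.
North–south component: 1e-07° × 111699 = 0.0111699 m.
E–W at 16.7314°: 1e-07° × 111699 × cos 16.7314° = 1e-07 × 111699 × 0.9577 ≈ 0.010697 m.
Worst case both components are at the extreme and orthogonal: √(0.0111699² + 0.010697²) ≈ 0.0154659 m.

0.015 metres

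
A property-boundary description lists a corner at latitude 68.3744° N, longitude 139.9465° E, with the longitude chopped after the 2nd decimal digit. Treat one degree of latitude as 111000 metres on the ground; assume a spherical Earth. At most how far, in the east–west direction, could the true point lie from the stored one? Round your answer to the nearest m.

Truncating at 2 decimal places can drop up to a full unit in the last place, so the longitude may be off by as much as 0.01°.
At latitude 68.3744° a degree of longitude spans 111000 m × cos 68.3744° = 111000 × 0.3685 ≈ 40907.9 m.
Maximum E–W displacement: 0.01 × 40907.9 = 409.079 m.

409 m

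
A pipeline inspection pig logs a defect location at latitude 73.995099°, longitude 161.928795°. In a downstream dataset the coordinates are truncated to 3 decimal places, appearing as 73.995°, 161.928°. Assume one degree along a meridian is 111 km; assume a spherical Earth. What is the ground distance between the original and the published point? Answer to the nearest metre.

27 metres

Δlat = 73.995099 − 73.995 = +0.000099°; Δlon = 161.928795 − 161.928 = +0.000795°.
North–south shift: 0.000099 × 111000 = 10.989 m.
E–W at 73.995°: 0.000795° × 111000 × cos 73.995° = 0.000795 × 111000 × 0.2757 ≈ 24.331 m.
Hypotenuse of the two orthogonal shifts: √(10.989² + 24.331²) = 26.6975 m.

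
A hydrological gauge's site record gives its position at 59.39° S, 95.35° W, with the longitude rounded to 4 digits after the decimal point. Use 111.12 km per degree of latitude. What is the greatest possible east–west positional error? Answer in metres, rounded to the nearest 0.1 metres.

2.8 metres

Rounding to 4 decimal places leaves the longitude within ±5e-05° of the true value.
One degree of longitude at 59.39° is 111120 × cos 59.39° ≈ 111120 × 0.5092 = 56581.4 m.
So at most 5e-05° × 56581.4 ≈ 2.82907 m east–west.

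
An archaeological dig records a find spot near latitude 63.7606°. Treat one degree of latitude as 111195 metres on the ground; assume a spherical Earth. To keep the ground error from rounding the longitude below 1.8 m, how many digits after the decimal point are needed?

At 63.7606° one degree of longitude covers 111195 × cos 63.7606° ≈ 111195 × 0.4421 ≈ 49161.8 m.
With N decimal places the half-ulp bound is 0.5·10⁻ᴺ°, or 0.5·10⁻ᴺ × 49161.8 m on the ground.
Setting 24580.9 × 10⁻ᴺ ≤ 1.8 gives 10ᴺ ≥ 1.366e+04, i.e. N ≥ 4.14.
At 4 places the error can reach 2.46 m, but 5 places keeps it to 0.246 m.

5 decimal places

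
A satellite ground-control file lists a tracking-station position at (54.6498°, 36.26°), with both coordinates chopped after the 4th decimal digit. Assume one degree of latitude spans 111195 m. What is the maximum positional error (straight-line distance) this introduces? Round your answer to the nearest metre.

Truncating at 4 decimal places can drop up to a full unit in the last place, so each coordinate may be off by as much as 0.0001°.
N–S: 0.0001° × 111195 m/° = 11.1195 m.
E–W at 54.6498°: 0.0001° × 111195 × cos 54.6498° = 0.0001 × 111195 × 0.5786 ≈ 6.43344 m.
The two errors are perpendicular, so the maximum displacement is √(11.1195² + 6.43344²) ≈ 12.8465 m.

13 metres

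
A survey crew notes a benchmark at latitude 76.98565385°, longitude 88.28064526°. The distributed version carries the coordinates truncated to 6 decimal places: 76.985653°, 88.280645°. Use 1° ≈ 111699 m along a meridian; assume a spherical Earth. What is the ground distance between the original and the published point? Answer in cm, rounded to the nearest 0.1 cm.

9.5 cm

Δlat = 76.98565385 − 76.985653 = +0.00000085°; Δlon = 88.28064526 − 88.280645 = +0.00000026°.
North–south shift: 0.00000085 × 111699 = 0.0949442 m.
East–west at this latitude: 0.00000026° × 111699 × cos 76.9857° ≈ 0.00000026 × 25154.1 = 0.00654006 m.
Combined displacement = (0.0949442² + 0.00654006²)^½ ≈ 0.0951691 m.
That is 0.0951691 m = 9.5169 cm.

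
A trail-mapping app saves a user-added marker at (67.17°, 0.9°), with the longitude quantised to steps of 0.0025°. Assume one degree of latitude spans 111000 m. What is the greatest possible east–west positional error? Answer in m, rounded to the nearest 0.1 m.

With a 0.0025° grid the true value lies within half a step, ±0.0025°/2 = ±0.00125°, of the stored one.
Parallels shrink by cos φ, so at 67.17° a degree of longitude is 111000 × 0.3880 ≈ 43067.8 m.
So at most 0.00125° × 43067.8 ≈ 53.8348 m east–west.

53.8 m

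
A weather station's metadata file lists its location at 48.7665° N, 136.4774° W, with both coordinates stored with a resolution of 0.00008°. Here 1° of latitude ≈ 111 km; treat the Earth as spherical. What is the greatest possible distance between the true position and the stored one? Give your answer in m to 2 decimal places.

5.32 m

With a 0.00008° grid the true value lies within half a step, ±0.00008°/2 = ±4e-05°, of the stored one.
N–S: 4e-05° × 111000 m/° = 4.44 m.
East–west component at 48.7665°: 4e-05° × 111000 × cos 48.7665° ≈ 4e-05 × 73163.3 ≈ 2.92653 m.
Worst case both components are at the extreme and orthogonal: √(4.44² + 2.92653²) ≈ 5.31773 m.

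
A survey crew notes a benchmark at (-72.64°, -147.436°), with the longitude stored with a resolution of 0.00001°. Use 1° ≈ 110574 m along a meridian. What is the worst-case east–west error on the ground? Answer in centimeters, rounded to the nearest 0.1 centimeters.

16.5 centimeters

With a 0.00001° grid the true value lies within half a step, ±0.00001°/2 = ±5e-06°, of the stored one.
At latitude 72.64° a degree of longitude spans 110574 m × cos 72.64° = 110574 × 0.2984 ≈ 32992.5 m.
East–west error: 5e-06° × 32992.5 m/° ≈ 0.164962 m.
That is 0.164962 m = 16.496 cm.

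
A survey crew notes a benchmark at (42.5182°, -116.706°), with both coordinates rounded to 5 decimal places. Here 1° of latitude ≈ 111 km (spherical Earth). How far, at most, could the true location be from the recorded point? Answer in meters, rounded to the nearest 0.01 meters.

Rounding to 5 decimal places leaves each coordinate within ±5e-06° of the true value.
Latitude error → 5e-06 × 111000 = 0.555 m along the meridian.
Longitude error → 5e-06 × 111000 × cos 42.5182° = 5e-06 × 111000 × 0.7371 ≈ 0.40907 m.
The two errors are perpendicular, so the maximum displacement is √(0.555² + 0.40907²) ≈ 0.689466 m.

0.69 meters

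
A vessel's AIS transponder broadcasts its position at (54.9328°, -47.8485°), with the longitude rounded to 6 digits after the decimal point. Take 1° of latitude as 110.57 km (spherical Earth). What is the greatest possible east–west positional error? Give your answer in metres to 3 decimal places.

0.032 metres

Rounding to 6 decimal places leaves the longitude within ±5e-07° of the true value.
Parallels shrink by cos φ, so at 54.9328° a degree of longitude is 110570 × 0.5745 ≈ 63526.5 m.
East–west error: 5e-07° × 63526.5 m/° ≈ 0.0317633 m.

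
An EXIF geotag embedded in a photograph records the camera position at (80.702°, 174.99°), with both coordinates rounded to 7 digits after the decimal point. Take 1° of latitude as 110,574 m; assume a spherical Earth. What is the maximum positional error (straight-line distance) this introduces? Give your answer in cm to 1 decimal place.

Rounding to 7 decimal places leaves each coordinate within ±5e-08° of the true value.
Latitude error → 5e-08 × 110574 = 0.0055287 m along the meridian.
Longitude error → 5e-08 × 110574 × cos 80.702° = 5e-08 × 110574 × 0.1616 ≈ 0.000893269 m.
Combining orthogonally: (0.0055287² + 0.000893269²)^½ ≈ 0.0056004 m.
That is 0.0056004 m = 0.56004 cm.

0.6 cm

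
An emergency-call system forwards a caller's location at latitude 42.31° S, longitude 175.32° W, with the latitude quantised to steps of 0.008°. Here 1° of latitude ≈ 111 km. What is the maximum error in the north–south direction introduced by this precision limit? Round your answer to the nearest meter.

444 meters

With a 0.008° grid the true value lies within half a step, ±0.008°/2 = ±0.004°, of the stored one.
So the N–S error is at most 0.004 × 111000 = 444 m.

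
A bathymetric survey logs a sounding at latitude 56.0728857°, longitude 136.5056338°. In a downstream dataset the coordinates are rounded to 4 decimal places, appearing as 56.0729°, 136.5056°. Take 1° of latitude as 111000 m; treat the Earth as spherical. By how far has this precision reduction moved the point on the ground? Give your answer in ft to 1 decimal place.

8.6 ft

Δlat = 56.0728857 − 56.0729 = -0.0000143°; Δlon = 136.5056338 − 136.5056 = +0.0000338°.
North–south shift: -0.0000143 × 111000 = -1.5873 m.
E–W at 56.0729°: 0.0000338° × 111000 × cos 56.0729° = 0.0000338 × 111000 × 0.5581 ≈ 2.09402 m.
Combined displacement = (1.5873² + 2.09402²)^½ ≈ 2.62763 m.
Converting: 2.62763 m × 3.2808 ft/m ≈ 8.6208 ft.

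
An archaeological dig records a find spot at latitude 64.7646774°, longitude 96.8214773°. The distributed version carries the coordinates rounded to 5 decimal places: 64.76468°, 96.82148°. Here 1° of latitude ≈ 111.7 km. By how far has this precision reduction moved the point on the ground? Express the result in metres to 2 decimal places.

0.32 metres

The latitude changed by -0.0000026° and the longitude by -0.0000027°.
North–south shift: -0.0000026 × 111700 = -0.29042 m.
East–west at this latitude: -0.0000027° × 111700 × cos 64.7647° ≈ -0.0000027 × 47621.8 = -0.128579 m.
Hypotenuse of the two orthogonal shifts: √(0.29042² + 0.128579²) = 0.31761 m.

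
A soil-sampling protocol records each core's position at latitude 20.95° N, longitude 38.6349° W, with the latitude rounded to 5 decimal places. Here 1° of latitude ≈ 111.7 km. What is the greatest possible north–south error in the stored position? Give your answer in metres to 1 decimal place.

Rounding to 5 decimal places leaves the latitude within ±5e-06° of the true value.
So the N–S error is at most 5e-06 × 111700 = 0.5585 m.

0.6 metres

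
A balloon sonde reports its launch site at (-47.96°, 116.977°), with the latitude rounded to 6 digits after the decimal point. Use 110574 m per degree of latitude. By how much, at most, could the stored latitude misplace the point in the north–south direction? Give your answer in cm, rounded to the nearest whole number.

6 cm

Rounding to 6 decimal places leaves the latitude within ±5e-07° of the true value.
So the N–S error is at most 5e-07 × 110574 = 0.055287 m.
That is 0.055287 m = 5.5287 cm.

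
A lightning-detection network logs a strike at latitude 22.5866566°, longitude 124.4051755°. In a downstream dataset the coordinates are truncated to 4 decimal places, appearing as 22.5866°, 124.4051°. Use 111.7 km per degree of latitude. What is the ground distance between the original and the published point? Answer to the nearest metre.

10 metres

Δlat = 22.5866566 − 22.5866 = +0.0000566°; Δlon = 124.4051755 − 124.4051 = +0.0000755°.
N–S: 0.0000566° × 111700 m/° = 6.32222 m.
E–W at 22.5866°: 0.0000755° × 111700 × cos 22.5866° = 0.0000755 × 111700 × 0.9233 ≈ 7.78651 m.
Distance: √(6.32222² + 7.78651²) ≈ 10.03 m.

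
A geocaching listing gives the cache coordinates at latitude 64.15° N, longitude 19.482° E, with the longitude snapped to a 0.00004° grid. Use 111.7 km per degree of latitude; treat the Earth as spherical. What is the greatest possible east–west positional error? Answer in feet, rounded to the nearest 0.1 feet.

3.2 feet

With a 0.00004° grid the true value lies within half a step, ±0.00004°/2 = ±2e-05°, of the stored one.
One degree of longitude at 64.15° is 111700 × cos 64.15° ≈ 111700 × 0.4360 = 48703.1 m.
Maximum E–W displacement: 2e-05 × 48703.1 = 0.974061 m.
In feet: 0.974061 m ÷ 0.3048 ≈ 3.1957 ft.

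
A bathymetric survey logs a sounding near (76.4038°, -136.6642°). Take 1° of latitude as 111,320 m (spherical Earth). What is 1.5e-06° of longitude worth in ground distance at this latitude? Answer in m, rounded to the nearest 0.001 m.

0.039 m

At 76.4038° a degree of longitude is 111320 × cos 76.4038° ≈ 26168.8 m, so 1.5e-06° corresponds to 0.0392533 m.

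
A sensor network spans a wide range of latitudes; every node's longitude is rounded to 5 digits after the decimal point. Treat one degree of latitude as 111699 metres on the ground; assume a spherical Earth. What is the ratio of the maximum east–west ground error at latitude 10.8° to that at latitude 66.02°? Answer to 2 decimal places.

2.42

Rounding to 5 decimal places leaves the longitude within ±5e-06° of the true value.
Error at 10.8° = 5e-06° × 111699 × cos 10.8° ≈ 0.5585 × 0.9823 = 0.5486 m.
Error at 66.02° = 5e-06° × 111699 × cos 66.02° ≈ 0.5585 × 0.4064 = 0.22698 m.
Ratio: 0.5486 / 0.22698 = cos 10.8° / cos 66.02° ≈ 2.4169.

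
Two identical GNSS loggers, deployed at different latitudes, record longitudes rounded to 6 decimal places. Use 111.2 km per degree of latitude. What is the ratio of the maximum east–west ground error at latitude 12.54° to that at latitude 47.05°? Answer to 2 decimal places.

Rounding to 6 decimal places leaves the longitude within ±5e-07° of the true value.
Error at 12.54° = 5e-07° × 111200 × cos 12.54° ≈ 0.0556 × 0.9761 = 0.054274 m.
At 47.05°: 5e-07° × 111200 × cos 47.05° = 5e-07 × 111200 × 0.6814 ≈ 0.037884 m.
The ratio reduces to cos 12.54° / cos 47.05° = 0.9761/0.6814 ≈ 1.4326.

1.43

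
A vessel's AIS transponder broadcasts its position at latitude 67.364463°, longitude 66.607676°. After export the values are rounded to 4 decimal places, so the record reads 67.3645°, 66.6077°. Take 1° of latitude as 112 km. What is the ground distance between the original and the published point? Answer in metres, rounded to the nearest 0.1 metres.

4.3 metres

The latitude changed by -0.000037° and the longitude by -0.000024°.
N–S: -0.000037° × 112000 m/° = -4.144 m.
East–west at this latitude: -0.000024° × 112000 × cos 67.3645° ≈ -0.000024 × 43105.1 = -1.03452 m.
Hypotenuse of the two orthogonal shifts: √(4.144² + 1.03452²) = 4.27118 m.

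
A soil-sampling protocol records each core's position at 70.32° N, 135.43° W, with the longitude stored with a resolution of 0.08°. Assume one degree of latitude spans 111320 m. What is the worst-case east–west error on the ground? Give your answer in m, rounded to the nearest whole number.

With a 0.08° grid the true value lies within half a step, ±0.08°/2 = ±0.04°, of the stored one.
At latitude 70.32° a degree of longitude spans 111320 m × cos 70.32° = 111320 × 0.3368 ≈ 37488.9 m.
East–west error: 0.04° × 37488.9 m/° ≈ 1499.55 m.

1500 m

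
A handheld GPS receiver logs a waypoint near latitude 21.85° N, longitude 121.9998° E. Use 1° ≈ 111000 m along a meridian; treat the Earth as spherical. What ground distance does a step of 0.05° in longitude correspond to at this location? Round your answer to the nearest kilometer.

One degree of longitude here spans 111000 × cos 21.85° = 111000 × 0.9282 ≈ 103026 m; 0.05° of that is 5151.3 m.
That is 5151.3 m = 5.1513 km.

5 kilometers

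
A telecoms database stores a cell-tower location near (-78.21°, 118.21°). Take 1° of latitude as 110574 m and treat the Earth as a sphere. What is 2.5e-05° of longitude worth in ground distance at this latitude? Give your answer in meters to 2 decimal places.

2.5e-05° of longitude at 78.21° is 2.5e-05 × 110574 × cos 78.21° ≈ 2.5e-05 × 22593.1 = 0.564826 m.

0.56 meters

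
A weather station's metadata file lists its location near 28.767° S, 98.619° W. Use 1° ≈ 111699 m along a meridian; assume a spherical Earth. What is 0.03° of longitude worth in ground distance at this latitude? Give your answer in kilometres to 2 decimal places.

2.94 kilometres

One degree of longitude here spans 111699 × cos 28.767° = 111699 × 0.8766 ≈ 97913.6 m; 0.03° of that is 2937.41 m.
That is 2937.41 m = 2.9374 km.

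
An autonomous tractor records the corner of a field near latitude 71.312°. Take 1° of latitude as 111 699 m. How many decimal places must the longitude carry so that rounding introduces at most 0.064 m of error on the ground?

6

At 71.312° one degree of longitude covers 111699 × cos 71.312° ≈ 111699 × 0.3204 ≈ 35790 m.
Rounding to N decimal places gives at most 0.5 × 10⁻ᴺ degrees of error, i.e. 0.5 × 10⁻ᴺ × 35790 m.
Setting 17895 × 10⁻ᴺ ≤ 0.064 gives 10ᴺ ≥ 2.796e+05, i.e. N ≥ 5.45.
N = 5 would give 0.179 m (too coarse); N = 6 gives 0.0179 m ≤ 0.064 m.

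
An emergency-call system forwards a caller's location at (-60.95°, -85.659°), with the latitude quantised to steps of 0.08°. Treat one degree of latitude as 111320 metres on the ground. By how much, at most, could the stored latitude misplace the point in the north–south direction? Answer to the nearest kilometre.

With a 0.08° grid the true value lies within half a step, ±0.08°/2 = ±0.04°, of the stored one.
So the N–S error is at most 0.04 × 111320 = 4452.8 m.
That is 4452.8 m = 4.4528 km.

4 kilometres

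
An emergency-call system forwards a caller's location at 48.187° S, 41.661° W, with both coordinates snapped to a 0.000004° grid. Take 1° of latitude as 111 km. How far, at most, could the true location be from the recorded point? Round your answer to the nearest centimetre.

27 centimetres

With a 0.000004° grid the true value lies within half a step, ±0.000004°/2 = ±2e-06°, of the stored one.
North–south component: 2e-06° × 111000 = 0.222 m.
Longitude error → 2e-06 × 111000 × cos 48.187° = 2e-06 × 111000 × 0.6667 ≈ 0.148008 m.
Combining orthogonally: (0.222² + 0.148008²)^½ ≈ 0.266815 m.
That is 0.266815 m = 26.682 cm.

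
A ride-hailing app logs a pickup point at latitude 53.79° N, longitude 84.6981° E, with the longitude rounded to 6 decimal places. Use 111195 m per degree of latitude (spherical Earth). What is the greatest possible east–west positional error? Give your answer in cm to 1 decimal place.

Rounding to 6 decimal places leaves the longitude within ±5e-07° of the true value.
One degree of longitude at 53.79° is 111195 × cos 53.79° ≈ 111195 × 0.5907 = 65688.1 m.
So at most 5e-07° × 65688.1 ≈ 0.032844 m east–west.
That is 0.032844 m = 3.2844 cm.

3.3 cm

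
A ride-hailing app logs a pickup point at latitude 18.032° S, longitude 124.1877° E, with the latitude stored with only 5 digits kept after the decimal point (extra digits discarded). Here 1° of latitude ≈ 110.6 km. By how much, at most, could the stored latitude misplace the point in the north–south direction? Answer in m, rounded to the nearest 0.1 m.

Truncating at 5 decimal places can drop up to a full unit in the last place, so the latitude may be off by as much as 1e-05°.
North–south distance: 1e-05° × 110600 m/° = 1.106 m.

1.1 m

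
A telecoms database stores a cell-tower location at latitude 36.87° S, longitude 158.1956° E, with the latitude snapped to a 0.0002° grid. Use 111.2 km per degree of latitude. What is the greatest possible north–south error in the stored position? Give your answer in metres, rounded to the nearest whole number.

11 metres

With a 0.0002° grid the true value lies within half a step, ±0.0002°/2 = ±0.0001°, of the stored one.
Along the meridian that is 0.0001° × 111200 m/° = 11.12 m.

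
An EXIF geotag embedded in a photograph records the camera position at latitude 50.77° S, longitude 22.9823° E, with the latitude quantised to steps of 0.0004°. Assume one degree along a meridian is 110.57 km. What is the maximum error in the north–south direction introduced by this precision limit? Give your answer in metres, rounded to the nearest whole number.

With a 0.0004° grid the true value lies within half a step, ±0.0004°/2 = ±0.0002°, of the stored one.
Along the meridian that is 0.0002° × 110570 m/° = 22.114 m.

22 metres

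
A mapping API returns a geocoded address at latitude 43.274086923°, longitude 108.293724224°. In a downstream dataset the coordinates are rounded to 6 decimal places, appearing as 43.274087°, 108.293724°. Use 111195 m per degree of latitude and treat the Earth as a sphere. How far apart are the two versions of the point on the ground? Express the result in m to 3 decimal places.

0.020 m

Δlat = 43.274086923 − 43.274087 = -0.000000077°; Δlon = 108.293724224 − 108.293724 = +0.000000224°.
N–S: -0.000000077° × 111195 m/° = -0.00856202 m.
East–west at this latitude: 0.000000224° × 111195 × cos 43.2741° ≈ 0.000000224 × 80959.2 = 0.0181349 m.
Combined displacement = (0.00856202² + 0.0181349²)^½ ≈ 0.0200545 m.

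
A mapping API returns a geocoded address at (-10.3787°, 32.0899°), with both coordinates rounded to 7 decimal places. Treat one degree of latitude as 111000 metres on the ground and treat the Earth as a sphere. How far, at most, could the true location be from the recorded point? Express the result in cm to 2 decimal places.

Rounding to 7 decimal places leaves each coordinate within ±5e-08° of the true value.
North–south component: 5e-08° × 111000 = 0.00555 m.
Longitude error → 5e-08 × 111000 × cos 10.3787° = 5e-08 × 111000 × 0.9836 ≈ 0.00545919 m.
Combining orthogonally: (0.00555² + 0.00545919²)^½ ≈ 0.00778494 m.
That is 0.00778494 m = 0.77849 cm.

0.78 cm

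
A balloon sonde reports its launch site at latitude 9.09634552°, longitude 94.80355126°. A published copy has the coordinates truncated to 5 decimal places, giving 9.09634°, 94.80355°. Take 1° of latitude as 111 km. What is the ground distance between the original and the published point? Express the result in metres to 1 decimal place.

0.6 metres

The latitude changed by +0.00000552° and the longitude by +0.00000126°.
N–S: 0.00000552° × 111000 m/° = 0.61272 m.
E–W at 9.09634°: 0.00000126° × 111000 × cos 9.09634° = 0.00000126 × 111000 × 0.9874 ≈ 0.138101 m.
Distance: √(0.61272² + 0.138101²) ≈ 0.628091 m.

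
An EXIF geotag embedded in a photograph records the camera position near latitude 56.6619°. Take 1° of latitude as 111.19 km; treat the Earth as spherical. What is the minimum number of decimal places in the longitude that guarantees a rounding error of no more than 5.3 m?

At 56.6619° one degree of longitude covers 111190 × cos 56.6619° ≈ 111190 × 0.5496 ≈ 61107.6 m.
With N decimal places the half-ulp bound is 0.5·10⁻ᴺ°, or 0.5·10⁻ᴺ × 61107.6 m on the ground.
Need 0.5 × 61107.6 × 10⁻ᴺ ≤ 5.3 → 10⁻ᴺ ≤ 1.735e-04, so N ≥ 3.76.
So 4 decimal places suffice (3.06 m); 3 would allow up to 30.6 m.

4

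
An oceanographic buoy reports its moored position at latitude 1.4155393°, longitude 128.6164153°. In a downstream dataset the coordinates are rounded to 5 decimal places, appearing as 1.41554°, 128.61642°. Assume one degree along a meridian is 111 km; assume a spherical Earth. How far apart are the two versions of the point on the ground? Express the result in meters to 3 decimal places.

The latitude changed by -0.0000007° and the longitude by -0.0000047°.
N–S: -0.0000007° × 111000 m/° = -0.0777 m.
East–west at this latitude: -0.0000047° × 111000 × cos 1.41554° ≈ -0.0000047 × 110966 = -0.521541 m.
Hypotenuse of the two orthogonal shifts: √(0.0777² + 0.521541²) = 0.527297 m.

0.527 meters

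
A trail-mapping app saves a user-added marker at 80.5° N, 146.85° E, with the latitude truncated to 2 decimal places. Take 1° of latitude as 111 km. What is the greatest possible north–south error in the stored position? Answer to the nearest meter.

Truncating at 2 decimal places can drop up to a full unit in the last place, so the latitude may be off by as much as 0.01°.
North–south distance: 0.01° × 111000 m/° = 1110 m.

1110 meters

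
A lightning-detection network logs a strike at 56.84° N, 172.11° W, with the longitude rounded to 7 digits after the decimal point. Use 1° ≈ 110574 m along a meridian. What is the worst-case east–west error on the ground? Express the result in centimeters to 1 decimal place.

Rounding to 7 decimal places leaves the longitude within ±5e-08° of the true value.
One degree of longitude at 56.84° is 110574 × cos 56.84° ≈ 110574 × 0.5470 = 60481.6 m.
East–west error: 5e-08° × 60481.6 m/° ≈ 0.00302408 m.
That is 0.00302408 m = 0.30241 cm.

0.3 centimeters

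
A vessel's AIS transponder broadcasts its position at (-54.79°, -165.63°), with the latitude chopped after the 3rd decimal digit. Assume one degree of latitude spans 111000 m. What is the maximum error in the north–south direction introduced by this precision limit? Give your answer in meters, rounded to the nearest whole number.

111 meters

Truncating at 3 decimal places can drop up to a full unit in the last place, so the latitude may be off by as much as 0.001°.
Along the meridian that is 0.001° × 111000 m/° = 111 m.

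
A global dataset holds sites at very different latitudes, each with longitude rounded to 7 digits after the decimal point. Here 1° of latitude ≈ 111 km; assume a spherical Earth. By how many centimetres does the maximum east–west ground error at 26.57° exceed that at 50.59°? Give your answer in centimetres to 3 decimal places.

Rounding to 7 decimal places leaves the longitude within ±5e-08° of the true value.
Error at 26.57° = 5e-08° × 111000 × cos 26.57° ≈ 0.00555 × 0.8944 = 0.0049639 m.
Error at 50.59° = 5e-08° × 111000 × cos 50.59° ≈ 0.00555 × 0.6349 = 0.0035235 m.
So the lower-latitude error exceeds the higher by 0.0049639 − 0.0035235 = 0.0014404 m.
That is 0.00144035 m = 0.14404 cm.

0.144 centimetres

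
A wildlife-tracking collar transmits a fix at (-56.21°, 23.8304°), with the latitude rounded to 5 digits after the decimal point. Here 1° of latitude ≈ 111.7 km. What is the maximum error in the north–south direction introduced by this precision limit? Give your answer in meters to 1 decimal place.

Rounding to 5 decimal places leaves the latitude within ±5e-06° of the true value.
North–south distance: 5e-06° × 111700 m/° = 0.5585 m.

0.6 meters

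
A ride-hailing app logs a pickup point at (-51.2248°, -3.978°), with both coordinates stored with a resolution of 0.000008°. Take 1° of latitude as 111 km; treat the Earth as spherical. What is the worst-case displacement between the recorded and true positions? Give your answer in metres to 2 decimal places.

0.52 metres

With a 0.000008° grid the true value lies within half a step, ±0.000008°/2 = ±4e-06°, of the stored one.
N–S: 4e-06° × 111000 m/° = 0.444 m.
East–west component at 51.2248°: 4e-06° × 111000 × cos 51.2248° ≈ 4e-06 × 69515.6 ≈ 0.278062 m.
The two errors are perpendicular, so the maximum displacement is √(0.444² + 0.278062²) ≈ 0.523884 m.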